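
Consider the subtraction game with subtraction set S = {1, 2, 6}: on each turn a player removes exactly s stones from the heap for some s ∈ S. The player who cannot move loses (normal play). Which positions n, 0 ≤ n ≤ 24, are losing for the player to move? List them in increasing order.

0, 3, 7, 10, 14, 17, 21, 24

G(0) = 0
G(1) = mex{0} = 1
G(2) = mex{1,0} = 2
G(3) = mex{2,1} = 0
G(4) = mex{0,2} = 1
G(5) = mex{1,0} = 2
G(6) = mex{2,1,0} = 3
G(7) = mex{3,2,1} = 0
G(8) = mex{0,3,2} = 1
G(9) = mex{1,0,0} = 2
G(10) = mex{2,1,1} = 0
G(11) = mex{0,2,2} = 1
G(12) = mex{1,0,3} = 2
G(13) = mex{2,1,0} = 3
G(14) = mex{3,2,1} = 0
G(15) = mex{0,3,2} = 1
G(16) = mex{1,0,0} = 2
G(17) = mex{2,1,1} = 0
G(18) = mex{0,2,2} = 1
G(19) = mex{1,0,3} = 2
G(20) = mex{2,1,0} = 3
G(21) = mex{3,2,1} = 0
G(22) = mex{0,3,2} = 1
G(23) = mex{1,0,0} = 2
G(24) = mex{2,1,1} = 0
P-positions are exactly the n with G(n) = 0.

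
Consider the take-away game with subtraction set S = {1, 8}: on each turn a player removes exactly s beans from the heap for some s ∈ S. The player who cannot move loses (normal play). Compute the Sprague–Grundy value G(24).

n :  0  1  2  3  4  5  6  7  8  9 10 11 12 13 14 15 16 17 18 19 20 21 22 23 24
G :  0  1  0  1  0  1  0  1  2  0  1  0  1  0  1  0  1  2  0  1  0  1  0  1  0

0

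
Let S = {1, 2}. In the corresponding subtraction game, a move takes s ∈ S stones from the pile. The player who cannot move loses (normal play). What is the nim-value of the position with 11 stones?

n :  0  1  2  3  4  5  6  7  8  9 10 11
G :  0  1  2  0  1  2  0  1  2  0  1  2

2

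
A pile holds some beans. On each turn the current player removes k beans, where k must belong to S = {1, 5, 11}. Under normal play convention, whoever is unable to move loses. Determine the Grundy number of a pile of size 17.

n :  0  1  2  3  4  5  6  7  8  9 10 11 12 13 14 15 16 17
G :  0  1  0  1  0  1  0  1  0  1  0  1  0  1  0  1  0  1

1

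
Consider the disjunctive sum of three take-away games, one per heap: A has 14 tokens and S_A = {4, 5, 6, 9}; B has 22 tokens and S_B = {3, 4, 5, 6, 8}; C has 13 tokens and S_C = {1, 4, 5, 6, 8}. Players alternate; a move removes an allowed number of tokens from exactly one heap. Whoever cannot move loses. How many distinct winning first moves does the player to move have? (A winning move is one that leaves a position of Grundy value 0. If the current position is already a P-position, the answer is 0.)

7

Heap A, S = {4, 5, 6, 9}:
G(0) = 0
G(1) = mex{} = 0
G(2) = mex{} = 0
G(3) = mex{} = 0
G(4) = mex{0} = 1
G(5) = mex{0,0} = 1
G(6) = mex{0,0,0} = 1
G(7) = mex{0,0,0} = 1
G(8) = mex{1,0,0} = 2
G(9) = mex{1,1,0,0} = 2
G(10) = mex{1,1,1,0} = 2
G(11) = mex{1,1,1,0} = 2
G(12) = mex{2,1,1,0} = 3
G(13) = mex{2,2,1,1} = 0
G(14) = mex{2,2,2,1} = 0
G_A(14) = 0.
Heap B, S = {3, 4, 5, 6, 8}:
G(0) = 0
G(1) = mex{} = 0
G(2) = mex{} = 0
G(3) = mex{0} = 1
G(4) = mex{0,0} = 1
G(5) = mex{0,0,0} = 1
G(6) = mex{1,0,0,0} = 2
G(7) = mex{1,1,0,0} = 2
G(8) = mex{1,1,1,0,0} = 2
G(9) = mex{2,1,1,1,0} = 3
G(10) = mex{2,2,1,1,0} = 3
G(11) = mex{2,2,2,1,1} = 0
G(12) = mex{3,2,2,2,1} = 0
G(13) = mex{3,3,2,2,1} = 0
G(14) = mex{0,3,3,2,2} = 1
G(15) = mex{0,0,3,3,2} = 1
G(16) = mex{0,0,0,3,2} = 1
G(17) = mex{1,0,0,0,3} = 2
G(18) = mex{1,1,0,0,3} = 2
G(19) = mex{1,1,1,0,0} = 2
G(20) = mex{2,1,1,1,0} = 3
G(21) = mex{2,2,1,1,0} = 3
G(22) = mex{2,2,2,1,1} = 0
G_B(22) = 0.
Heap C, S = {1, 4, 5, 6, 8}:
n :  0  1  2  3  4  5  6  7  8  9 10 11 12 13
G :  0  1  0  1  2  3  2  3  4  0  1  0  1  2
G_C(13) = 2.
Combined Grundy value = 0 ⊕ 0 ⊕ 2 = 2.
A winning move leaves total XOR = 0, i.e. changes one component's Grundy value g to g ⊕ X where X is the current total.
Heap A: need g' = 0⊕2 = 2. Options: 14−4→G=2, 14−5→G=2, 14−6→G=2, 14−9→G=1. Hits: 3.
Heap B: need g' = 0⊕2 = 2. Options: 22−3→G=2, 22−4→G=2, 22−5→G=2, 22−6→G=1, 22−8→G=1. Hits: 3.
Heap C: need g' = 2⊕2 = 0. Options: 13−1→G=1, 13−4→G=0, 13−5→G=4, 13−6→G=3, 13−8→G=3. Hits: 1.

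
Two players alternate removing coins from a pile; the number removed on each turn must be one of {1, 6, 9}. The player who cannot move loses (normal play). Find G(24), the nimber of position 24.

0

G(0) = 0
G(1) = mex{0} = 1
G(2) = mex{1} = 0
G(3) = mex{0} = 1
G(4) = mex{1} = 0
G(5) = mex{0} = 1
G(6) = mex{1,0} = 2
G(7) = mex{2,1} = 0
G(8) = mex{0,0} = 1
G(9) = mex{1,1,0} = 2
G(10) = mex{2,0,1} = 3
G(11) = mex{3,1,0} = 2
G(12) = mex{2,2,1} = 0
G(13) = mex{0,0,0} = 1
G(14) = mex{1,1,1} = 0
G(15) = mex{0,2,2} = 1
G(16) = mex{1,3,0} = 2
G(17) = mex{2,2,1} = 0
G(18) = mex{0,0,2} = 1
G(19) = mex{1,1,3} = 0
G(20) = mex{0,0,2} = 1
G(21) = mex{1,1,0} = 2
G(22) = mex{2,2,1} = 0
G(23) = mex{0,0,0} = 1
G(24) = mex{1,1,1} = 0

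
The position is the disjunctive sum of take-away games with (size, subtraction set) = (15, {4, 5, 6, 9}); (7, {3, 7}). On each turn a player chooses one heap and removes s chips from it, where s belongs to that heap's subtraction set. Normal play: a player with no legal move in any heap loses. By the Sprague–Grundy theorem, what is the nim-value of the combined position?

Heap A, S = {4, 5, 6, 9}:
G(0) = 0
G(1) = mex{} = 0
G(2) = mex{} = 0
G(3) = mex{} = 0
G(4) = mex{0} = 1
G(5) = mex{0,0} = 1
G(6) = mex{0,0,0} = 1
G(7) = mex{0,0,0} = 1
G(8) = mex{1,0,0} = 2
G(9) = mex{1,1,0,0} = 2
G(10) = mex{1,1,1,0} = 2
G(11) = mex{1,1,1,0} = 2
G(12) = mex{2,1,1,0} = 3
G(13) = mex{2,2,1,1} = 0
G(14) = mex{2,2,2,1} = 0
G(15) = mex{2,2,2,1} = 0
G_A(15) = 0.
Heap B, S = {3, 7}:
n : 0 1 2 3 4 5 6 7
G : 0 0 0 1 1 1 0 2
G_B(7) = 2.
Combined Grundy value = 0 ⊕ 2 = 2.

2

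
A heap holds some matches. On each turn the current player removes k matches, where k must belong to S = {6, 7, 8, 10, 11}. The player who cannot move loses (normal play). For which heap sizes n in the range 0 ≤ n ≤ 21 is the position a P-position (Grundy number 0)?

0, 1, 2, 3, 4, 5, 17, 18, 19, 20, 21

n :  0  1  2  3  4  5  6  7  8  9 10 11 12 13 14 15 16 17 18 19 20 21
G :  0  0  0  0  0  0  1  1  1  1  1  1  2  2  2  2  2  0  0  0  0  0
P-positions are exactly the n with G(n) = 0.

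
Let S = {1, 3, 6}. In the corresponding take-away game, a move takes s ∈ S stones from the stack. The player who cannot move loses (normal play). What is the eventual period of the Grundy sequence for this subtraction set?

9

n :  0  1  2  3  4  5  6  7  8  9 10 11 12 13 14 15 16 17 18 19
G :  0  1  0  1  0  1  2  3  2  0  1  0  1  0  1  2  3  2  0  1
G(n+9) = G(n) holds for n = 0,…,5 (a full window of length max(S) = 6), so the sequence is purely periodic with period 9.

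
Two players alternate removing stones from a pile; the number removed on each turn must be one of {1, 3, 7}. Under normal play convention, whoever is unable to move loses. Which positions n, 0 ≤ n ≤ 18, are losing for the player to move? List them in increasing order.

G(0) = 0
G(1) = mex{0} = 1
G(2) = mex{1} = 0
G(3) = mex{0,0} = 1
G(4) = mex{1,1} = 0
G(5) = mex{0,0} = 1
G(6) = mex{1,1} = 0
G(7) = mex{0,0,0} = 1
G(8) = mex{1,1,1} = 0
G(9) = mex{0,0,0} = 1
G(10) = mex{1,1,1} = 0
G(11) = mex{0,0,0} = 1
G(12) = mex{1,1,1} = 0
G(13) = mex{0,0,0} = 1
G(14) = mex{1,1,1} = 0
G(15) = mex{0,0,0} = 1
G(16) = mex{1,1,1} = 0
G(17) = mex{0,0,0} = 1
G(18) = mex{1,1,1} = 0
P-positions are exactly the n with G(n) = 0.

0, 2, 4, 6, 8, 10, 12, 14, 16, 18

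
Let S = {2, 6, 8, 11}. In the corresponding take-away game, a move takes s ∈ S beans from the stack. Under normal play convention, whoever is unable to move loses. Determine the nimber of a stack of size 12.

G(0) = 0
G(1) = mex{} = 0
G(2) = mex{0} = 1
G(3) = mex{0} = 1
G(4) = mex{1} = 0
G(5) = mex{1} = 0
G(6) = mex{0,0} = 1
G(7) = mex{0,0} = 1
G(8) = mex{1,1,0} = 2
G(9) = mex{1,1,0} = 2
G(10) = mex{2,0,1} = 3
G(11) = mex{2,0,1,0} = 3
G(12) = mex{3,1,0,0} = 2

2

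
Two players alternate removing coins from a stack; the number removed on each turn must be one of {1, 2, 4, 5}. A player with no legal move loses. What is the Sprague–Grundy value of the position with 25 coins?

1

n :  0  1  2  3  4  5  6  7  8  9 10 11 12 13 14 15 16 17 18 19 20 21 22 23 24 25
G :  0  1  2  0  1  2  0  1  2  0  1  2  0  1  2  0  1  2  0  1  2  0  1  2  0  1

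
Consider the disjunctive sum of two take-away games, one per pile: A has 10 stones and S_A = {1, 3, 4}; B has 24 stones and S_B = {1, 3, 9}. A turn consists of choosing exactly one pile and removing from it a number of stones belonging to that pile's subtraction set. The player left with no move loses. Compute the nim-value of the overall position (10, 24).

1

Pile A, S = {1, 3, 4}:
n :  0  1  2  3  4  5  6  7  8  9 10
G :  0  1  0  1  2  3  2  0  1  0  1
G_A(10) = 1.
Pile B, S = {1, 3, 9}:
n :  0  1  2  3  4  5  6  7  8  9 10 11 12 13 14 15 16 17 18 19 20 21 22 23 24
G :  0  1  0  1  0  1  0  1  0  1  0  1  0  1  0  1  0  1  0  1  0  1  0  1  0
G_B(24) = 0.
Combined Grundy value = 1 ⊕ 0 = 1.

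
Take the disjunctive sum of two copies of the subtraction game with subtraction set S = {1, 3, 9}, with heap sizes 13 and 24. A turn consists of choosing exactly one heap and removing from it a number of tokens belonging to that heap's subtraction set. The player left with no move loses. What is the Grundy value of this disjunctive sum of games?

1

All heaps use S = {1, 3, 9}:
G(0) = 0
G(1) = mex{0} = 1
G(2) = mex{1} = 0
G(3) = mex{0,0} = 1
G(4) = mex{1,1} = 0
G(5) = mex{0,0} = 1
G(6) = mex{1,1} = 0
G(7) = mex{0,0} = 1
G(8) = mex{1,1} = 0
G(9) = mex{0,0,0} = 1
G(10) = mex{1,1,1} = 0
G(11) = mex{0,0,0} = 1
G(12) = mex{1,1,1} = 0
G(13) = mex{0,0,0} = 1
G(14) = mex{1,1,1} = 0
G(15) = mex{0,0,0} = 1
G(16) = mex{1,1,1} = 0
G(17) = mex{0,0,0} = 1
G(18) = mex{1,1,1} = 0
G(19) = mex{0,0,0} = 1
G(20) = mex{1,1,1} = 0
G(21) = mex{0,0,0} = 1
G(22) = mex{1,1,1} = 0
G(23) = mex{0,0,0} = 1
G(24) = mex{1,1,1} = 0
Heap A: G(13) = 1.
Heap B: G(24) = 0.
Combined Grundy value = 1 ⊕ 0 = 1.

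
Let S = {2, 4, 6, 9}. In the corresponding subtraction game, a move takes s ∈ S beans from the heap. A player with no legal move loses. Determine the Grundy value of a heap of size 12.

2

n :  0  1  2  3  4  5  6  7  8  9 10 11 12
G :  0  0  1  1  2  2  3  3  0  4  1  0  2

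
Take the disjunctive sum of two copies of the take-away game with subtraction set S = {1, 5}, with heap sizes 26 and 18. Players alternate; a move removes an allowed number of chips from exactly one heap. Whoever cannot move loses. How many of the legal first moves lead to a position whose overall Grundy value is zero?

All heaps use S = {1, 5}:
n :  0  1  2  3  4  5  6  7  8  9 10 11 12 13 14 15 16 17 18 19 20 21 22 23 24 25 26
G :  0  1  0  1  0  1  0  1  0  1  0  1  0  1  0  1  0  1  0  1  0  1  0  1  0  1  0
Heap A: G(26) = 0.
Heap B: G(18) = 0.
Combined Grundy value = 0 ⊕ 0 = 0.
A winning move leaves total XOR = 0, i.e. changes one component's Grundy value g to g ⊕ X where X is the current total.
Heap A: target g' = 0⊕0 = 0, but every legal move changes the Grundy value (mex property), so 0 moves.
Heap B: target g' = 0⊕0 = 0, but every legal move changes the Grundy value (mex property), so 0 moves.

0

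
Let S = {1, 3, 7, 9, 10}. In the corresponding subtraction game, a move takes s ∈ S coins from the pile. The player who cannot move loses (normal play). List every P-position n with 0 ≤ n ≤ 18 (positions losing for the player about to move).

0, 2, 4, 6, 8

n :  0  1  2  3  4  5  6  7  8  9 10 11 12 13 14 15 16 17 18
G :  0  1  0  1  0  1  0  1  0  1  2  3  2  3  2  3  2  3  2
P-positions are exactly the n with G(n) = 0.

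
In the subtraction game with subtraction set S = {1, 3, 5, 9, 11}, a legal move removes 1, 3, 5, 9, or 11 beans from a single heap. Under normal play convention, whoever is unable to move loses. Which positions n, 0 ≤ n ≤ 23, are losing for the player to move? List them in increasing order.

0, 2, 4, 6, 8, 10, 12, 14, 16, 18, 20, 22

G(0) = 0
G(1) = mex{0} = 1
G(2) = mex{1} = 0
G(3) = mex{0,0} = 1
G(4) = mex{1,1} = 0
G(5) = mex{0,0,0} = 1
G(6) = mex{1,1,1} = 0
G(7) = mex{0,0,0} = 1
G(8) = mex{1,1,1} = 0
G(9) = mex{0,0,0,0} = 1
G(10) = mex{1,1,1,1} = 0
G(11) = mex{0,0,0,0,0} = 1
G(12) = mex{1,1,1,1,1} = 0
G(13) = mex{0,0,0,0,0} = 1
G(14) = mex{1,1,1,1,1} = 0
G(15) = mex{0,0,0,0,0} = 1
G(16) = mex{1,1,1,1,1} = 0
G(17) = mex{0,0,0,0,0} = 1
G(18) = mex{1,1,1,1,1} = 0
G(19) = mex{0,0,0,0,0} = 1
G(20) = mex{1,1,1,1,1} = 0
G(21) = mex{0,0,0,0,0} = 1
G(22) = mex{1,1,1,1,1} = 0
G(23) = mex{0,0,0,0,0} = 1
P-positions are exactly the n with G(n) = 0.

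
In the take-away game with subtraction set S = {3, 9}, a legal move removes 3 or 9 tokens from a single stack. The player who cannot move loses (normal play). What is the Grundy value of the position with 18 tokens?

0

G(0) = 0
G(1) = mex{} = 0
G(2) = mex{} = 0
G(3) = mex{0} = 1
G(4) = mex{0} = 1
G(5) = mex{0} = 1
G(6) = mex{1} = 0
G(7) = mex{1} = 0
G(8) = mex{1} = 0
G(9) = mex{0,0} = 1
G(10) = mex{0,0} = 1
G(11) = mex{0,0} = 1
G(12) = mex{1,1} = 0
G(13) = mex{1,1} = 0
G(14) = mex{1,1} = 0
G(15) = mex{0,0} = 1
G(16) = mex{0,0} = 1
G(17) = mex{0,0} = 1
G(18) = mex{1,1} = 0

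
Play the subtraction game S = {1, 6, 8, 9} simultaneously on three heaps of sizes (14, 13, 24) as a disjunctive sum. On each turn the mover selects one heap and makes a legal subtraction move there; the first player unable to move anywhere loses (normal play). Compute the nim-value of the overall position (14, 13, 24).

All heaps use S = {1, 6, 8, 9}:
G(0) = 0
G(1) = mex{0} = 1
G(2) = mex{1} = 0
G(3) = mex{0} = 1
G(4) = mex{1} = 0
G(5) = mex{0} = 1
G(6) = mex{1,0} = 2
G(7) = mex{2,1} = 0
G(8) = mex{0,0,0} = 1
G(9) = mex{1,1,1,0} = 2
G(10) = mex{2,0,0,1} = 3
G(11) = mex{3,1,1,0} = 2
G(12) = mex{2,2,0,1} = 3
G(13) = mex{3,0,1,0} = 2
G(14) = mex{2,1,2,1} = 0
G(15) = mex{0,2,0,2} = 1
G(16) = mex{1,3,1,0} = 2
G(17) = mex{2,2,2,1} = 0
G(18) = mex{0,3,3,2} = 1
G(19) = mex{1,2,2,3} = 0
G(20) = mex{0,0,3,2} = 1
G(21) = mex{1,1,2,3} = 0
G(22) = mex{0,2,0,2} = 1
G(23) = mex{1,0,1,0} = 2
G(24) = mex{2,1,2,1} = 0
Heap A: G(14) = 0.
Heap B: G(13) = 2.
Heap C: G(24) = 0.
Combined Grundy value = 0 ⊕ 2 ⊕ 0 = 2.

2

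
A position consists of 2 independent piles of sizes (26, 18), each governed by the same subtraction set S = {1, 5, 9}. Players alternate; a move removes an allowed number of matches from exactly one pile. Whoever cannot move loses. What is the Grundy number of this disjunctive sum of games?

0

All piles use S = {1, 5, 9}:
n :  0  1  2  3  4  5  6  7  8  9 10 11 12 13 14 15 16 17 18 19 20 21 22 23 24 25 26
G :  0  1  0  1  0  1  0  1  0  1  0  1  0  1  0  1  0  1  0  1  0  1  0  1  0  1  0
Pile A: G(26) = 0.
Pile B: G(18) = 0.
Combined Grundy value = 0 ⊕ 0 = 0.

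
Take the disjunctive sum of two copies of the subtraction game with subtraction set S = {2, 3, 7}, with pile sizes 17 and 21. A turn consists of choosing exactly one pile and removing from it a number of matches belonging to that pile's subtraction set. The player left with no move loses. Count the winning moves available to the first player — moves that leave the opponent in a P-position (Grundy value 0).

All piles use S = {2, 3, 7}:
n :  0  1  2  3  4  5  6  7  8  9 10 11 12 13 14 15 16 17 18 19 20 21
G :  0  0  1  1  2  0  0  1  1  2  0  0  1  1  2  0  0  1  1  2  0  0
Pile A: G(17) = 1.
Pile B: G(21) = 0.
Combined Grundy value = 1 ⊕ 0 = 1.
A winning move leaves total XOR = 0, i.e. changes one component's Grundy value g to g ⊕ X where X is the current total.
Pile A: need g' = 1⊕1 = 0. Options: 17−2→G=0, 17−3→G=2, 17−7→G=0. Hits: 2.
Pile B: need g' = 0⊕1 = 1. Options: 21−2→G=2, 21−3→G=1, 21−7→G=2. Hits: 1.

3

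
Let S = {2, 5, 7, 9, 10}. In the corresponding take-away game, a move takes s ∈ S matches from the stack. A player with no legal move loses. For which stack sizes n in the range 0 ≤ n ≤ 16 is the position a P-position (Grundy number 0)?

G(0) = 0
G(1) = mex{} = 0
G(2) = mex{0} = 1
G(3) = mex{0} = 1
G(4) = mex{1} = 0
G(5) = mex{1,0} = 2
G(6) = mex{0,0} = 1
G(7) = mex{2,1,0} = 3
G(8) = mex{1,1,0} = 2
G(9) = mex{3,0,1,0} = 2
G(10) = mex{2,2,1,0,0} = 3
G(11) = mex{2,1,0,1,0} = 3
G(12) = mex{3,3,2,1,1} = 0
G(13) = mex{3,2,1,0,1} = 4
G(14) = mex{0,2,3,2,0} = 1
G(15) = mex{4,3,2,1,2} = 0
G(16) = mex{1,3,2,3,1} = 0
P-positions are exactly the n with G(n) = 0.

0, 1, 4, 12, 15, 16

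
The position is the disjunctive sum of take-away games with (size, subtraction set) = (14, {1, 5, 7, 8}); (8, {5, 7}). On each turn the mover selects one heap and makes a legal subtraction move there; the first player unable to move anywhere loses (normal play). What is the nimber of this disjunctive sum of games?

3

Heap A, S = {1, 5, 7, 8}:
n :  0  1  2  3  4  5  6  7  8  9 10 11 12 13 14
G :  0  1  0  1  0  1  0  1  2  3  2  3  2  3  2
G_A(14) = 2.
Heap B, S = {5, 7}:
G(0) = 0
G(1) = mex{} = 0
G(2) = mex{} = 0
G(3) = mex{} = 0
G(4) = mex{} = 0
G(5) = mex{0} = 1
G(6) = mex{0} = 1
G(7) = mex{0,0} = 1
G(8) = mex{0,0} = 1
G_B(8) = 1.
Combined Grundy value = 2 ⊕ 1 = 3.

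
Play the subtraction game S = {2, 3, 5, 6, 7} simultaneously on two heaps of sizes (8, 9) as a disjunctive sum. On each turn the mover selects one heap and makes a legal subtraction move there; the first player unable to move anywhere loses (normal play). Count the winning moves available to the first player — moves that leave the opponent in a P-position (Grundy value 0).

All heaps use S = {2, 3, 5, 6, 7}:
G(0) = 0
G(1) = mex{} = 0
G(2) = mex{0} = 1
G(3) = mex{0,0} = 1
G(4) = mex{1,0} = 2
G(5) = mex{1,1,0} = 2
G(6) = mex{2,1,0,0} = 3
G(7) = mex{2,2,1,0,0} = 3
G(8) = mex{3,2,1,1,0} = 4
G(9) = mex{3,3,2,1,1} = 0
Heap A: G(8) = 4.
Heap B: G(9) = 0.
Combined Grundy value = 4 ⊕ 0 = 4.
A winning move leaves total XOR = 0, i.e. changes one component's Grundy value g to g ⊕ X where X is the current total.
Heap A: need g' = 4⊕4 = 0. Options: 8−2→G=3, 8−3→G=2, 8−5→G=1, 8−6→G=1, 8−7→G=0. Hits: 1.
Heap B: need g' = 0⊕4 = 4. Options: 9−2→G=3, 9−3→G=3, 9−5→G=2, 9−6→G=1, 9−7→G=1. Hits: 0.

1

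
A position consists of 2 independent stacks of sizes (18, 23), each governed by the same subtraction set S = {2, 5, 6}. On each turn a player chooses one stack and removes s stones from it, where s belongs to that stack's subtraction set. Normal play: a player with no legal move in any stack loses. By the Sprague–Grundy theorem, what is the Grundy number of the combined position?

All stacks use S = {2, 5, 6}:
G(0) = 0
G(1) = mex{} = 0
G(2) = mex{0} = 1
G(3) = mex{0} = 1
G(4) = mex{1} = 0
G(5) = mex{1,0} = 2
G(6) = mex{0,0,0} = 1
G(7) = mex{2,1,0} = 3
G(8) = mex{1,1,1} = 0
G(9) = mex{3,0,1} = 2
G(10) = mex{0,2,0} = 1
G(11) = mex{2,1,2} = 0
G(12) = mex{1,3,1} = 0
G(13) = mex{0,0,3} = 1
G(14) = mex{0,2,0} = 1
G(15) = mex{1,1,2} = 0
G(16) = mex{1,0,1} = 2
G(17) = mex{0,0,0} = 1
G(18) = mex{2,1,0} = 3
G(19) = mex{1,1,1} = 0
G(20) = mex{3,0,1} = 2
G(21) = mex{0,2,0} = 1
G(22) = mex{2,1,2} = 0
G(23) = mex{1,3,1} = 0
Stack A: G(18) = 3.
Stack B: G(23) = 0.
Combined Grundy value = 3 ⊕ 0 = 3.

3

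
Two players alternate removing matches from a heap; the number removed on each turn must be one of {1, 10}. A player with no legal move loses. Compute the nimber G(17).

0

n :  0  1  2  3  4  5  6  7  8  9 10 11 12 13 14 15 16 17
G :  0  1  0  1  0  1  0  1  0  1  2  0  1  0  1  0  1  0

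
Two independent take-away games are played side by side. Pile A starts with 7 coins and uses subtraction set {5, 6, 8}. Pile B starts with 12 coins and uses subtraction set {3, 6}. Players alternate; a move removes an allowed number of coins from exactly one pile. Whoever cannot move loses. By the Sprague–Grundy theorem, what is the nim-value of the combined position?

Pile A, S = {5, 6, 8}:
G(0) = 0
G(1) = mex{} = 0
G(2) = mex{} = 0
G(3) = mex{} = 0
G(4) = mex{} = 0
G(5) = mex{0} = 1
G(6) = mex{0,0} = 1
G(7) = mex{0,0} = 1
G_A(7) = 1.
Pile B, S = {3, 6}:
G(0) = 0
G(1) = mex{} = 0
G(2) = mex{} = 0
G(3) = mex{0} = 1
G(4) = mex{0} = 1
G(5) = mex{0} = 1
G(6) = mex{1,0} = 2
G(7) = mex{1,0} = 2
G(8) = mex{1,0} = 2
G(9) = mex{2,1} = 0
G(10) = mex{2,1} = 0
G(11) = mex{2,1} = 0
G(12) = mex{0,2} = 1
G_B(12) = 1.
Combined Grundy value = 1 ⊕ 1 = 0.

0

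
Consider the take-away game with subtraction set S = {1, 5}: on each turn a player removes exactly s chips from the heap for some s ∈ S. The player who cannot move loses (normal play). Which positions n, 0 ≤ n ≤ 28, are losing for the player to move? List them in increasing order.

n :  0  1  2  3  4  5  6  7  8  9 10 11 12 13 14 15 16 17 18 19 20 21 22 23 24 25 26 27 28
G :  0  1  0  1  0  1  0  1  0  1  0  1  0  1  0  1  0  1  0  1  0  1  0  1  0  1  0  1  0
P-positions are exactly the n with G(n) = 0.

0, 2, 4, 6, 8, 10, 12, 14, 16, 18, 20, 22, 24, 26, 28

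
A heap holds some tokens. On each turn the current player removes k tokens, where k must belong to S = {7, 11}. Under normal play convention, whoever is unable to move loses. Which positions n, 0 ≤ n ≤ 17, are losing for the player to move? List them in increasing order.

0, 1, 2, 3, 4, 5, 6

G(0) = 0
G(1) = mex{} = 0
G(2) = mex{} = 0
G(3) = mex{} = 0
G(4) = mex{} = 0
G(5) = mex{} = 0
G(6) = mex{} = 0
G(7) = mex{0} = 1
G(8) = mex{0} = 1
G(9) = mex{0} = 1
G(10) = mex{0} = 1
G(11) = mex{0,0} = 1
G(12) = mex{0,0} = 1
G(13) = mex{0,0} = 1
G(14) = mex{1,0} = 2
G(15) = mex{1,0} = 2
G(16) = mex{1,0} = 2
G(17) = mex{1,0} = 2
P-positions are exactly the n with G(n) = 0.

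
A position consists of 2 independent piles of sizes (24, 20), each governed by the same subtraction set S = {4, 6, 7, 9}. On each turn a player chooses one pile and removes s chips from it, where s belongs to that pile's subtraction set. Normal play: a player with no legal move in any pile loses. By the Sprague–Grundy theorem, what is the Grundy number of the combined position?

All piles use S = {4, 6, 7, 9}:
G(0) = 0
G(1) = mex{} = 0
G(2) = mex{} = 0
G(3) = mex{} = 0
G(4) = mex{0} = 1
G(5) = mex{0} = 1
G(6) = mex{0,0} = 1
G(7) = mex{0,0,0} = 1
G(8) = mex{1,0,0} = 2
G(9) = mex{1,0,0,0} = 2
G(10) = mex{1,1,0,0} = 2
G(11) = mex{1,1,1,0} = 2
G(12) = mex{2,1,1,0} = 3
G(13) = mex{2,1,1,1} = 0
G(14) = mex{2,2,1,1} = 0
G(15) = mex{2,2,2,1} = 0
G(16) = mex{3,2,2,1} = 0
G(17) = mex{0,2,2,2} = 1
G(18) = mex{0,3,2,2} = 1
G(19) = mex{0,0,3,2} = 1
G(20) = mex{0,0,0,2} = 1
G(21) = mex{1,0,0,3} = 2
G(22) = mex{1,0,0,0} = 2
G(23) = mex{1,1,0,0} = 2
G(24) = mex{1,1,1,0} = 2
Pile A: G(24) = 2.
Pile B: G(20) = 1.
Combined Grundy value = 2 ⊕ 1 = 3.

3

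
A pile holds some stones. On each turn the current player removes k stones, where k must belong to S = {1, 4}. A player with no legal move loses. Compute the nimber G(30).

n :  0  1  2  3  4  5  6  7  8  9 10 11 12 13 14 15 16 17 18 19 20 21 22 23 24 25 26 27 28 29 30
G :  0  1  0  1  2  0  1  0  1  2  0  1  0  1  2  0  1  0  1  2  0  1  0  1  2  0  1  0  1  2  0

0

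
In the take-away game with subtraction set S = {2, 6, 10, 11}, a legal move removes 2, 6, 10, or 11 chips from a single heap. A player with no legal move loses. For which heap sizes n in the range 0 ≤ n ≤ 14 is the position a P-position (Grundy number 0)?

n :  0  1  2  3  4  5  6  7  8  9 10 11 12 13 14
G :  0  0  1  1  0  0  1  1  0  0  1  1  2  0  3
P-positions are exactly the n with G(n) = 0.

0, 1, 4, 5, 8, 9, 13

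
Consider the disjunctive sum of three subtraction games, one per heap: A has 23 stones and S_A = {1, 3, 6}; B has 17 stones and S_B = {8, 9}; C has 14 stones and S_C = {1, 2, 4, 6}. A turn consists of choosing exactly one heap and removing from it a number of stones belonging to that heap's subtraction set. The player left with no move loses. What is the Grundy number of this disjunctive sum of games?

Heap A, S = {1, 3, 6}:
n :  0  1  2  3  4  5  6  7  8  9 10 11 12 13 14 15 16 17 18 19 20 21 22 23
G :  0  1  0  1  0  1  2  3  2  0  1  0  1  0  1  2  3  2  0  1  0  1  0  1
G_A(23) = 1.
Heap B, S = {8, 9}:
G(0) = 0
G(1) = mex{} = 0
G(2) = mex{} = 0
G(3) = mex{} = 0
G(4) = mex{} = 0
G(5) = mex{} = 0
G(6) = mex{} = 0
G(7) = mex{} = 0
G(8) = mex{0} = 1
G(9) = mex{0,0} = 1
G(10) = mex{0,0} = 1
G(11) = mex{0,0} = 1
G(12) = mex{0,0} = 1
G(13) = mex{0,0} = 1
G(14) = mex{0,0} = 1
G(15) = mex{0,0} = 1
G(16) = mex{1,0} = 2
G(17) = mex{1,1} = 0
G_B(17) = 0.
Heap C, S = {1, 2, 4, 6}:
n :  0  1  2  3  4  5  6  7  8  9 10 11 12 13 14
G :  0  1  2  0  1  2  3  4  0  1  2  0  1  2  3
G_C(14) = 3.
Combined Grundy value = 1 ⊕ 0 ⊕ 3 = 2.

2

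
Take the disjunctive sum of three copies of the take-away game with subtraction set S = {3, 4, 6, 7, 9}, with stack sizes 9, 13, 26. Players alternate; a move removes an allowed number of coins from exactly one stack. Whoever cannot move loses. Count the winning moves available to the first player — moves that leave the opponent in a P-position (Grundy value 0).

All stacks use S = {3, 4, 6, 7, 9}:
G(0) = 0
G(1) = mex{} = 0
G(2) = mex{} = 0
G(3) = mex{0} = 1
G(4) = mex{0,0} = 1
G(5) = mex{0,0} = 1
G(6) = mex{1,0,0} = 2
G(7) = mex{1,1,0,0} = 2
G(8) = mex{1,1,0,0} = 2
G(9) = mex{2,1,1,0,0} = 3
G(10) = mex{2,2,1,1,0} = 3
G(11) = mex{2,2,1,1,0} = 3
G(12) = mex{3,2,2,1,1} = 0
G(13) = mex{3,3,2,2,1} = 0
G(14) = mex{3,3,2,2,1} = 0
G(15) = mex{0,3,3,2,2} = 1
G(16) = mex{0,0,3,3,2} = 1
G(17) = mex{0,0,3,3,2} = 1
G(18) = mex{1,0,0,3,3} = 2
G(19) = mex{1,1,0,0,3} = 2
G(20) = mex{1,1,0,0,3} = 2
G(21) = mex{2,1,1,0,0} = 3
G(22) = mex{2,2,1,1,0} = 3
G(23) = mex{2,2,1,1,0} = 3
G(24) = mex{3,2,2,1,1} = 0
G(25) = mex{3,3,2,2,1} = 0
G(26) = mex{3,3,2,2,1} = 0
Stack A: G(9) = 3.
Stack B: G(13) = 0.
Stack C: G(26) = 0.
Combined Grundy value = 3 ⊕ 0 ⊕ 0 = 3.
A winning move leaves total XOR = 0, i.e. changes one component's Grundy value g to g ⊕ X where X is the current total.
Stack A: need g' = 3⊕3 = 0. Options: 9−3→G=2, 9−4→G=1, 9−6→G=1, 9−7→G=0, 9−9→G=0. Hits: 2.
Stack B: need g' = 0⊕3 = 3. Options: 13−3→G=3, 13−4→G=3, 13−6→G=2, 13−7→G=2, 13−9→G=1. Hits: 2.
Stack C: need g' = 0⊕3 = 3. Options: 26−3→G=3, 26−4→G=3, 26−6→G=2, 26−7→G=2, 26−9→G=1. Hits: 2.

6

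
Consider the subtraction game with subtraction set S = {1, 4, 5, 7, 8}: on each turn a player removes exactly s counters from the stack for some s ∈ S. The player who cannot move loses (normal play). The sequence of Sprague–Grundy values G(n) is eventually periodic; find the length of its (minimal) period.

11

n :  0  1  2  3  4  5  6  7  8  9 10 11 12 13 14 15 16 17 18 19 20 21 22 23
G :  0  1  0  1  2  3  2  3  4  5  4  0  1  0  1  2  3  2  3  4  5  4  0  1
G(n+11) = G(n) holds for n = 0,…,7 (a full window of length max(S) = 8), so the sequence is purely periodic with period 11.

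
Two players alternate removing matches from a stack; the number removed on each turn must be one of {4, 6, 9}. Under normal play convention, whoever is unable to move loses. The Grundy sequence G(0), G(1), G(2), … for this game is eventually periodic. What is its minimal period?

n :  0  1  2  3  4  5  6  7  8  9 10 11 12 13 14 15 16 17 18 19 20 21 22 23 24 25 26 27
G :  0  0  0  0  1  1  1  1  2  2  2  2  3  0  0  0  0  1  1  1  1  2  2  2  2  3  0  0
G(n+13) = G(n) holds for n = 0,…,8 (a full window of length max(S) = 9), so the sequence is purely periodic with period 13.

13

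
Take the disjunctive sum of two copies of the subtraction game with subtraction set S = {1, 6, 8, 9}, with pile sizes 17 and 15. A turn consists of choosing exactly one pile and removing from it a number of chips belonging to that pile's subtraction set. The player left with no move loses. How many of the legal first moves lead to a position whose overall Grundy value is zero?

All piles use S = {1, 6, 8, 9}:
n :  0  1  2  3  4  5  6  7  8  9 10 11 12 13 14 15 16 17
G :  0  1  0  1  0  1  2  0  1  2  3  2  3  2  0  1  2  0
Pile A: G(17) = 0.
Pile B: G(15) = 1.
Combined Grundy value = 0 ⊕ 1 = 1.
A winning move leaves total XOR = 0, i.e. changes one component's Grundy value g to g ⊕ X where X is the current total.
Pile A: need g' = 0⊕1 = 1. Options: 17−1→G=2, 17−6→G=2, 17−8→G=2, 17−9→G=1. Hits: 1.
Pile B: need g' = 1⊕1 = 0. Options: 15−1→G=0, 15−6→G=2, 15−8→G=0, 15−9→G=2. Hits: 2.

3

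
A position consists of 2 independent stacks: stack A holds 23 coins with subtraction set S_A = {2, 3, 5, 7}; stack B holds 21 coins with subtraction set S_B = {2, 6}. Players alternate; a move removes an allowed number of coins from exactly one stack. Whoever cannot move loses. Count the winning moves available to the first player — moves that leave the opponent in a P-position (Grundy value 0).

1

Stack A, S = {2, 3, 5, 7}:
G(0) = 0
G(1) = mex{} = 0
G(2) = mex{0} = 1
G(3) = mex{0,0} = 1
G(4) = mex{1,0} = 2
G(5) = mex{1,1,0} = 2
G(6) = mex{2,1,0} = 3
G(7) = mex{2,2,1,0} = 3
G(8) = mex{3,2,1,0} = 4
G(9) = mex{3,3,2,1} = 0
G(10) = mex{4,3,2,1} = 0
G(11) = mex{0,4,3,2} = 1
G(12) = mex{0,0,3,2} = 1
G(13) = mex{1,0,4,3} = 2
G(14) = mex{1,1,0,3} = 2
G(15) = mex{2,1,0,4} = 3
G(16) = mex{2,2,1,0} = 3
G(17) = mex{3,2,1,0} = 4
G(18) = mex{3,3,2,1} = 0
G(19) = mex{4,3,2,1} = 0
G(20) = mex{0,4,3,2} = 1
G(21) = mex{0,0,3,2} = 1
G(22) = mex{1,0,4,3} = 2
G(23) = mex{1,1,0,3} = 2
G_A(23) = 2.
Stack B, S = {2, 6}:
G(0) = 0
G(1) = mex{} = 0
G(2) = mex{0} = 1
G(3) = mex{0} = 1
G(4) = mex{1} = 0
G(5) = mex{1} = 0
G(6) = mex{0,0} = 1
G(7) = mex{0,0} = 1
G(8) = mex{1,1} = 0
G(9) = mex{1,1} = 0
G(10) = mex{0,0} = 1
G(11) = mex{0,0} = 1
G(12) = mex{1,1} = 0
G(13) = mex{1,1} = 0
G(14) = mex{0,0} = 1
G(15) = mex{0,0} = 1
G(16) = mex{1,1} = 0
G(17) = mex{1,1} = 0
G(18) = mex{0,0} = 1
G(19) = mex{0,0} = 1
G(20) = mex{1,1} = 0
G(21) = mex{1,1} = 0
G_B(21) = 0.
Combined Grundy value = 2 ⊕ 0 = 2.
A winning move leaves total XOR = 0, i.e. changes one component's Grundy value g to g ⊕ X where X is the current total.
Stack A: need g' = 2⊕2 = 0. Options: 23−2→G=1, 23−3→G=1, 23−5→G=0, 23−7→G=3. Hits: 1.
Stack B: need g' = 0⊕2 = 2. Options: 21−2→G=1, 21−6→G=1. Hits: 0.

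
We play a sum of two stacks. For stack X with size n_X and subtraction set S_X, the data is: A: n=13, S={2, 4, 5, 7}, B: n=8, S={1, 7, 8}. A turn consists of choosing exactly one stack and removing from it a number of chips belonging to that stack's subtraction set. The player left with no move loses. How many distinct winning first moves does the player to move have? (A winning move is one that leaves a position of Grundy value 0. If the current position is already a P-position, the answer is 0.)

0

Stack A, S = {2, 4, 5, 7}:
n :  0  1  2  3  4  5  6  7  8  9 10 11 12 13
G :  0  0  1  1  2  2  3  3  4  0  0  1  1  2
G_A(13) = 2.
Stack B, S = {1, 7, 8}:
n : 0 1 2 3 4 5 6 7 8
G : 0 1 0 1 0 1 0 1 2
G_B(8) = 2.
Combined Grundy value = 2 ⊕ 2 = 0.
A winning move leaves total XOR = 0, i.e. changes one component's Grundy value g to g ⊕ X where X is the current total.
Stack A: target g' = 2⊕0 = 2, but every legal move changes the Grundy value (mex property), so 0 moves.
Stack B: target g' = 2⊕0 = 2, but every legal move changes the Grundy value (mex property), so 0 moves.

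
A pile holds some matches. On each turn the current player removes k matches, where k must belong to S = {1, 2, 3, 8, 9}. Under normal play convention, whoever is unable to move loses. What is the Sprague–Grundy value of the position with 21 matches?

1

G(0) = 0
G(1) = mex{0} = 1
G(2) = mex{1,0} = 2
G(3) = mex{2,1,0} = 3
G(4) = mex{3,2,1} = 0
G(5) = mex{0,3,2} = 1
G(6) = mex{1,0,3} = 2
G(7) = mex{2,1,0} = 3
G(8) = mex{3,2,1,0} = 4
G(9) = mex{4,3,2,1,0} = 5
G(10) = mex{5,4,3,2,1} = 0
G(11) = mex{0,5,4,3,2} = 1
G(12) = mex{1,0,5,0,3} = 2
G(13) = mex{2,1,0,1,0} = 3
G(14) = mex{3,2,1,2,1} = 0
G(15) = mex{0,3,2,3,2} = 1
G(16) = mex{1,0,3,4,3} = 2
G(17) = mex{2,1,0,5,4} = 3
G(18) = mex{3,2,1,0,5} = 4
G(19) = mex{4,3,2,1,0} = 5
G(20) = mex{5,4,3,2,1} = 0
G(21) = mex{0,5,4,3,2} = 1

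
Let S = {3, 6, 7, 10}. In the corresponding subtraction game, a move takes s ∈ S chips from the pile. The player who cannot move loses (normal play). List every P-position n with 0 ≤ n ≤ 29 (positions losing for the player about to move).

n :  0  1  2  3  4  5  6  7  8  9 10 11 12 13 14 15 16 17 18 19 20 21 22 23 24 25 26 27 28 29
G :  0  0  0  1  1  1  2  2  2  3  3  3  4  0  0  0  1  1  1  2  2  2  3  3  3  4  0  0  0  1
P-positions are exactly the n with G(n) = 0.

0, 1, 2, 13, 14, 15, 26, 27, 28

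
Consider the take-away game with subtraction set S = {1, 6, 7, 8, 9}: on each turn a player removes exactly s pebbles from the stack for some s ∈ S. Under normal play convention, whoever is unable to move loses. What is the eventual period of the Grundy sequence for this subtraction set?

n :  0  1  2  3  4  5  6  7  8  9 10 11 12 13 14 15 16 17 18 19 20 21 22 23 24 25 26 27 28 29
G :  0  1  0  1  0  1  2  3  2  3  2  3  4  5  0  1  0  1  0  1  2  3  2  3  2  3  4  5  0  1
G(n+14) = G(n) holds for n = 0,…,8 (a full window of length max(S) = 9), so the sequence is purely periodic with period 14.

14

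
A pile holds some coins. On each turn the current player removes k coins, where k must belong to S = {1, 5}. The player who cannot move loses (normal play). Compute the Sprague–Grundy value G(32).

0

n :  0  1  2  3  4  5  6  7  8  9 10 11 12 13 14 15 16 17 18 19 20 21 22 23 24 25 26 27 28 29 30 31 32
G :  0  1  0  1  0  1  0  1  0  1  0  1  0  1  0  1  0  1  0  1  0  1  0  1  0  1  0  1  0  1  0  1  0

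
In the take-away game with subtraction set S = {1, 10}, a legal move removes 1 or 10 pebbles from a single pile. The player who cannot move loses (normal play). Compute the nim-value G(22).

n :  0  1  2  3  4  5  6  7  8  9 10 11 12 13 14 15 16 17 18 19 20 21 22
G :  0  1  0  1  0  1  0  1  0  1  2  0  1  0  1  0  1  0  1  0  1  2  0

0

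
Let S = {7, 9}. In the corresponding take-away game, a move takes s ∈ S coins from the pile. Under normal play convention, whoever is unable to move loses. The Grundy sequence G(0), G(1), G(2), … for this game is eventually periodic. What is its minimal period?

16

G(0) = 0
G(1) = mex{} = 0
G(2) = mex{} = 0
G(3) = mex{} = 0
G(4) = mex{} = 0
G(5) = mex{} = 0
G(6) = mex{} = 0
G(7) = mex{0} = 1
G(8) = mex{0} = 1
G(9) = mex{0,0} = 1
G(10) = mex{0,0} = 1
G(11) = mex{0,0} = 1
G(12) = mex{0,0} = 1
G(13) = mex{0,0} = 1
G(14) = mex{1,0} = 2
G(15) = mex{1,0} = 2
G(16) = mex{1,1} = 0
G(17) = mex{1,1} = 0
G(18) = mex{1,1} = 0
G(19) = mex{1,1} = 0
G(20) = mex{1,1} = 0
G(21) = mex{2,1} = 0
G(22) = mex{2,1} = 0
G(23) = mex{0,2} = 1
G(24) = mex{0,2} = 1
G(25) = mex{0,0} = 1
G(26) = mex{0,0} = 1
G(27) = mex{0,0} = 1
G(28) = mex{0,0} = 1
G(29) = mex{0,0} = 1
G(30) = mex{1,0} = 2
G(31) = mex{1,0} = 2
G(32) = mex{1,1} = 0
G(33) = mex{1,1} = 0
G(n+16) = G(n) holds for n = 0,…,8 (a full window of length max(S) = 9), so the sequence is purely periodic with period 16.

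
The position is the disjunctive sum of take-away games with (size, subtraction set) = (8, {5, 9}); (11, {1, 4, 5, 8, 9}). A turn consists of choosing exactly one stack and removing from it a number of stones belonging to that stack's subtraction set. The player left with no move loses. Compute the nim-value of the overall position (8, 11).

Stack A, S = {5, 9}:
G(0) = 0
G(1) = mex{} = 0
G(2) = mex{} = 0
G(3) = mex{} = 0
G(4) = mex{} = 0
G(5) = mex{0} = 1
G(6) = mex{0} = 1
G(7) = mex{0} = 1
G(8) = mex{0} = 1
G_A(8) = 1.
Stack B, S = {1, 4, 5, 8, 9}:
G(0) = 0
G(1) = mex{0} = 1
G(2) = mex{1} = 0
G(3) = mex{0} = 1
G(4) = mex{1,0} = 2
G(5) = mex{2,1,0} = 3
G(6) = mex{3,0,1} = 2
G(7) = mex{2,1,0} = 3
G(8) = mex{3,2,1,0} = 4
G(9) = mex{4,3,2,1,0} = 5
G(10) = mex{5,2,3,0,1} = 4
G(11) = mex{4,3,2,1,0} = 5
G_B(11) = 5.
Combined Grundy value = 1 ⊕ 5 = 4.

4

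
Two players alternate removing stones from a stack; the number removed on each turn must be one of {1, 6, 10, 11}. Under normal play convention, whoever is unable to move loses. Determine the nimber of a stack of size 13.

2

n :  0  1  2  3  4  5  6  7  8  9 10 11 12 13
G :  0  1  0  1  0  1  2  0  1  0  1  2  3  2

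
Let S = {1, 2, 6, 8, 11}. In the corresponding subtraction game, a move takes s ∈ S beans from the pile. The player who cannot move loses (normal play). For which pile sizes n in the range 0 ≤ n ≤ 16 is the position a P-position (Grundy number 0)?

n :  0  1  2  3  4  5  6  7  8  9 10 11 12 13 14 15 16
G :  0  1  2  0  1  2  3  0  1  2  0  1  2  3  4  5  3
P-positions are exactly the n with G(n) = 0.

0, 3, 7, 10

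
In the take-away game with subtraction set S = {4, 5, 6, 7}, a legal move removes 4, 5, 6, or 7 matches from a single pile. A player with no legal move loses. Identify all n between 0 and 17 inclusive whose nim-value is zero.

G(0) = 0
G(1) = mex{} = 0
G(2) = mex{} = 0
G(3) = mex{} = 0
G(4) = mex{0} = 1
G(5) = mex{0,0} = 1
G(6) = mex{0,0,0} = 1
G(7) = mex{0,0,0,0} = 1
G(8) = mex{1,0,0,0} = 2
G(9) = mex{1,1,0,0} = 2
G(10) = mex{1,1,1,0} = 2
G(11) = mex{1,1,1,1} = 0
G(12) = mex{2,1,1,1} = 0
G(13) = mex{2,2,1,1} = 0
G(14) = mex{2,2,2,1} = 0
G(15) = mex{0,2,2,2} = 1
G(16) = mex{0,0,2,2} = 1
G(17) = mex{0,0,0,2} = 1
P-positions are exactly the n with G(n) = 0.

0, 1, 2, 3, 11, 12, 13, 14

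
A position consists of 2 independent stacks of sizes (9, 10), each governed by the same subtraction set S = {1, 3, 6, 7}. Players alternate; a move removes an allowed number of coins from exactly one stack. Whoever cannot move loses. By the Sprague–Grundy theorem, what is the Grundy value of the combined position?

All stacks use S = {1, 3, 6, 7}:
G(0) = 0
G(1) = mex{0} = 1
G(2) = mex{1} = 0
G(3) = mex{0,0} = 1
G(4) = mex{1,1} = 0
G(5) = mex{0,0} = 1
G(6) = mex{1,1,0} = 2
G(7) = mex{2,0,1,0} = 3
G(8) = mex{3,1,0,1} = 2
G(9) = mex{2,2,1,0} = 3
G(10) = mex{3,3,0,1} = 2
Stack A: G(9) = 3.
Stack B: G(10) = 2.
Combined Grundy value = 3 ⊕ 2 = 1.

1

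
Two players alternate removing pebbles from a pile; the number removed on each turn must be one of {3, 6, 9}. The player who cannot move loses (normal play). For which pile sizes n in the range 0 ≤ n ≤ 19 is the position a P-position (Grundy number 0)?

0, 1, 2, 12, 13, 14

n :  0  1  2  3  4  5  6  7  8  9 10 11 12 13 14 15 16 17 18 19
G :  0  0  0  1  1  1  2  2  2  3  3  3  0  0  0  1  1  1  2  2
P-positions are exactly the n with G(n) = 0.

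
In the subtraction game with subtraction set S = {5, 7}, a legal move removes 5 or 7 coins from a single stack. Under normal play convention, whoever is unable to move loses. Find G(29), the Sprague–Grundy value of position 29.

G(0) = 0
G(1) = mex{} = 0
G(2) = mex{} = 0
G(3) = mex{} = 0
G(4) = mex{} = 0
G(5) = mex{0} = 1
G(6) = mex{0} = 1
G(7) = mex{0,0} = 1
G(8) = mex{0,0} = 1
G(9) = mex{0,0} = 1
G(10) = mex{1,0} = 2
G(11) = mex{1,0} = 2
G(12) = mex{1,1} = 0
G(13) = mex{1,1} = 0
G(14) = mex{1,1} = 0
G(15) = mex{2,1} = 0
G(16) = mex{2,1} = 0
G(17) = mex{0,2} = 1
G(18) = mex{0,2} = 1
G(19) = mex{0,0} = 1
G(20) = mex{0,0} = 1
G(21) = mex{0,0} = 1
G(22) = mex{1,0} = 2
G(23) = mex{1,0} = 2
G(24) = mex{1,1} = 0
G(25) = mex{1,1} = 0
G(26) = mex{1,1} = 0
G(27) = mex{2,1} = 0
G(28) = mex{2,1} = 0
G(29) = mex{0,2} = 1

1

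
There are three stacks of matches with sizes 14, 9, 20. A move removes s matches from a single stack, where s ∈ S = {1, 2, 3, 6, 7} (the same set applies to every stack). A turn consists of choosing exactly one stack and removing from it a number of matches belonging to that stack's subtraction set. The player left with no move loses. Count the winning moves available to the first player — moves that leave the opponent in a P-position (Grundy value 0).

All stacks use S = {1, 2, 3, 6, 7}:
G(0) = 0
G(1) = mex{0} = 1
G(2) = mex{1,0} = 2
G(3) = mex{2,1,0} = 3
G(4) = mex{3,2,1} = 0
G(5) = mex{0,3,2} = 1
G(6) = mex{1,0,3,0} = 2
G(7) = mex{2,1,0,1,0} = 3
G(8) = mex{3,2,1,2,1} = 0
G(9) = mex{0,3,2,3,2} = 1
G(10) = mex{1,0,3,0,3} = 2
G(11) = mex{2,1,0,1,0} = 3
G(12) = mex{3,2,1,2,1} = 0
G(13) = mex{0,3,2,3,2} = 1
G(14) = mex{1,0,3,0,3} = 2
G(15) = mex{2,1,0,1,0} = 3
G(16) = mex{3,2,1,2,1} = 0
G(17) = mex{0,3,2,3,2} = 1
G(18) = mex{1,0,3,0,3} = 2
G(19) = mex{2,1,0,1,0} = 3
G(20) = mex{3,2,1,2,1} = 0
Stack A: G(14) = 2.
Stack B: G(9) = 1.
Stack C: G(20) = 0.
Combined Grundy value = 2 ⊕ 1 ⊕ 0 = 3.
A winning move leaves total XOR = 0, i.e. changes one component's Grundy value g to g ⊕ X where X is the current total.
Stack A: need g' = 2⊕3 = 1. Options: 14−1→G=1, 14−2→G=0, 14−3→G=3, 14−6→G=0, 14−7→G=3. Hits: 1.
Stack B: need g' = 1⊕3 = 2. Options: 9−1→G=0, 9−2→G=3, 9−3→G=2, 9−6→G=3, 9−7→G=2. Hits: 2.
Stack C: need g' = 0⊕3 = 3. Options: 20−1→G=3, 20−2→G=2, 20−3→G=1, 20−6→G=2, 20−7→G=1. Hits: 1.

4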